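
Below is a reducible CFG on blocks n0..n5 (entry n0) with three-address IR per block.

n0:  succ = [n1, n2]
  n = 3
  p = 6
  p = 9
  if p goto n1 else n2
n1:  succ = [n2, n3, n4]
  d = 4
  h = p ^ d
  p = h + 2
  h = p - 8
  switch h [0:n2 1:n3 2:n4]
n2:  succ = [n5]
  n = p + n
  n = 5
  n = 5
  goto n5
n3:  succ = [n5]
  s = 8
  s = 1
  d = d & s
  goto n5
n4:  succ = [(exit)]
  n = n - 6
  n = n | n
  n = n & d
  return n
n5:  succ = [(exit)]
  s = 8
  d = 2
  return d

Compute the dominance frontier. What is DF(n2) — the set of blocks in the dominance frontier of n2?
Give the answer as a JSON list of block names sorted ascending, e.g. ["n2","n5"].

Answer: ["n5"]

Derivation:
idom tree: n1←n0 n2←n0 n3←n1 n4←n1 n5←n0
Dom at joins:
  n2: preds {n0,n1}: {n0} ∩ {n0,n1} = {n0}; idom=n0
  n5: preds {n2,n3}: {n0,n2} ∩ {n0,n1,n3} = {n0}; idom=n0

Frontier:
  join n2 pred n0: · stop@n0
  join n2 pred n1: n1 stop@n0
  join n5 pred n2: n2 stop@n0
  join n5 pred n3: n3→n1 stop@n0
  DF(n0)=∅
  DF(n1)={n2,n5}
  DF(n2)={n5}
  DF(n3)={n5}
  DF(n4)=∅
  DF(n5)=∅

DF(n2) = ["n5"]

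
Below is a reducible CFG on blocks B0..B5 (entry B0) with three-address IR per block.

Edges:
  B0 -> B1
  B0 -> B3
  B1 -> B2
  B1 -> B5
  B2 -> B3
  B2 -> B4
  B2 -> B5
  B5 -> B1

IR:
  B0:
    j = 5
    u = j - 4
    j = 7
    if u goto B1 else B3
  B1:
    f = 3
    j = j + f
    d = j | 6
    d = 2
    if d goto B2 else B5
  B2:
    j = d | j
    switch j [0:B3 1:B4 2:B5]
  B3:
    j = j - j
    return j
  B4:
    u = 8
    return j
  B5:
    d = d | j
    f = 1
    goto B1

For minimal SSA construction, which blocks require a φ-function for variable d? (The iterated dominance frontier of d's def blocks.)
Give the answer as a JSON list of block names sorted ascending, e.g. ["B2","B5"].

idom tree: B1←B0 B2←B1 B3←B0 B4←B2 B5←B1
Join-block Dom:
  B1: preds {B0,B5}: {B0} ∩ {B0,B1,B5} = {B0}; idom=B0
  B3: preds {B0,B2}: {B0} ∩ {B0,B1,B2} = {B0}; idom=B0
  B5: preds {B1,B2}: {B0,B1} ∩ {B0,B1,B2} = {B0,B1}; idom=B1

DF derivation:
  join B1 pred B0: · stop@B0
  join B1 pred B5: B5→B1 stop@B0
  join B3 pred B0: · stop@B0
  join B3 pred B2: B2→B1 stop@B0
  join B5 pred B1: · stop@B1
  join B5 pred B2: B2 stop@B1
  B0 → ∅
  B1 → {B1,B3}
  B2 → {B3,B5}
  B3 → ∅
  B4 → ∅
  B5 → {B1}

φ for d: defs {B1,B5}
  DF⁺ = {B1,B3}

Answer: ["B1", "B3"]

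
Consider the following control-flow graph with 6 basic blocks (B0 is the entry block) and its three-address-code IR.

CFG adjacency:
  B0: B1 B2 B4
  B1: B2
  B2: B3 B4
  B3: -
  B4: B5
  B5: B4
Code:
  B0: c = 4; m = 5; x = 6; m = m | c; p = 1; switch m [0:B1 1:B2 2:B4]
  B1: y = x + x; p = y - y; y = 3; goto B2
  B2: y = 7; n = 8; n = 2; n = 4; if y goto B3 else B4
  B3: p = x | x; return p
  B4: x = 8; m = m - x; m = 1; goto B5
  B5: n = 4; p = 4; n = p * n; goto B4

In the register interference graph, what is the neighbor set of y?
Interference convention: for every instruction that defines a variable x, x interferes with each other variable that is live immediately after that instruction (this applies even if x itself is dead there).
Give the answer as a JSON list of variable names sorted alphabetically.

Answer: ["m", "n", "x"]

Analysis:
Block summaries:
  B0: def={c,m,p,x} ue=∅
  B1: def={p,y} ue={x}
  B2: def={n,y} ue=∅
  B3: def={p} ue={x}
  B4: def={m,x} ue={m}
  B5: def={n,p} ue=∅

Backward fixpoint:
  live B0: ∅→{m,x}
  live B1: {m,x}→{m,x}
  live B2: {m,x}→{m,x}
  live B3: {x}→∅
  live B4: {m}→{m}
  live B5: {m}→{m}

Interference:
  c — {m,x}
  m — {c,n,p,x,y}
  n — {m,p,x,y}
  p — {m,n,x}
  x — {c,m,n,p,y}
  y — {m,n,x}

N(y) = ["m", "n", "x"]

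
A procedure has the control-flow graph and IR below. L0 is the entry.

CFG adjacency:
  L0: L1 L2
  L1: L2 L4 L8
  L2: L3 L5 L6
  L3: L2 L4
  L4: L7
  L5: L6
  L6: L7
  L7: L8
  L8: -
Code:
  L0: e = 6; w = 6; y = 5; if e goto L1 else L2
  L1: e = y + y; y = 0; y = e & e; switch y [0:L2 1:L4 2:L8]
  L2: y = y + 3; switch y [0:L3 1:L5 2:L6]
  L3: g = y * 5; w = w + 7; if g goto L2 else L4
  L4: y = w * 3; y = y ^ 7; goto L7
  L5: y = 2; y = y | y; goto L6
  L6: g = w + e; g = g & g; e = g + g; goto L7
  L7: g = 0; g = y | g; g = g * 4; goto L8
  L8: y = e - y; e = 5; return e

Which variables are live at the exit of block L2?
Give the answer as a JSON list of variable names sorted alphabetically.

Answer: ["e", "w", "y"]

Derivation:
Per-block:
  L0 def {e,w,y} use ∅
  L1 def {e,y} use {y}
  L2 def {y} use {y}
  L3 def {g,w} use {w,y}
  L4 def {y} use {w}
  L5 def {y} use ∅
  L6 def {e,g} use {e,w}
  L7 def {g} use {y}
  L8 def {e,y} use {e,y}

Backward fixpoint:
  L0: in=∅ out={e,w,y}
  L1: in={w,y} out={e,w,y}
  L2: in={e,w,y} out={e,w,y}
  L3: in={e,w,y} out={e,w,y}
  L4: in={e,w} out={e,y}
  L5: in={e,w} out={e,w,y}
  L6: in={e,w,y} out={e,y}
  L7: in={e,y} out={e,y}
  L8: in={e,y} out=∅

live-out(L2) = ["e", "w", "y"]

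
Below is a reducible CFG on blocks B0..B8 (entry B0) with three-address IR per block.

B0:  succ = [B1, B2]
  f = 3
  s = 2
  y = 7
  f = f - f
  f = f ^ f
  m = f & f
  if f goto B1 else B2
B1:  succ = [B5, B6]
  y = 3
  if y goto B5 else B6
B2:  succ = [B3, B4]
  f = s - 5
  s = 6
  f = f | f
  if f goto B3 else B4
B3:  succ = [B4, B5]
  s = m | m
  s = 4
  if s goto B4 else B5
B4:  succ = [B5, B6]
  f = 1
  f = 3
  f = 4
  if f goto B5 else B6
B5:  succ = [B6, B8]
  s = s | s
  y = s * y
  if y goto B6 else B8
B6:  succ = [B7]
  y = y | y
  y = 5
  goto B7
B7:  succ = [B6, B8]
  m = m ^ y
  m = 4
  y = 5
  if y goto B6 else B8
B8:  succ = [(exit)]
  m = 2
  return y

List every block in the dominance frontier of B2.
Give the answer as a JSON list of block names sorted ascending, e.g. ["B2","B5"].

idom tree: B1←B0 B2←B0 B3←B2 B4←B2 B5←B0 B6←B0 B7←B6 B8←B0
Join-block Dom:
  B4: preds {B2,B3}: {B0,B2} ∩ {B0,B2,B3} = {B0,B2}; idom=B2
  B5: preds {B1,B3,B4}: {B0,B1} ∩ {B0,B2,B3} ∩ {B0,B2,B4} = {B0}; idom=B0
  B6: preds {B1,B4,B5,B7}: {B0,B1} ∩ {B0,B2,B4} ∩ {B0,B5} ∩ {B0,B6,B7} = {B0}; idom=B0
  B8: preds {B5,B7}: {B0,B5} ∩ {B0,B6,B7} = {B0}; idom=B0

DF derivation:
  B4←B2: walk · to B2
  B4←B3: walk B3 to B2
  B5←B1: walk B1 to B0
  B5←B3: walk B3→B2 to B0
  B5←B4: walk B4→B2 to B0
  B6←B1: walk B1 to B0
  B6←B4: walk B4→B2 to B0
  B6←B5: walk B5 to B0
  B6←B7: walk B7→B6 to B0
  B8←B5: walk B5 to B0
  B8←B7: walk B7→B6 to B0
  DF(B0)=∅
  DF(B1)={B5,B6}
  DF(B2)={B5,B6}
  DF(B3)={B4,B5}
  DF(B4)={B5,B6}
  DF(B5)={B6,B8}
  DF(B6)={B6,B8}
  DF(B7)={B6,B8}
  DF(B8)=∅

DF(B2) = ["B5", "B6"]

Answer: ["B5", "B6"]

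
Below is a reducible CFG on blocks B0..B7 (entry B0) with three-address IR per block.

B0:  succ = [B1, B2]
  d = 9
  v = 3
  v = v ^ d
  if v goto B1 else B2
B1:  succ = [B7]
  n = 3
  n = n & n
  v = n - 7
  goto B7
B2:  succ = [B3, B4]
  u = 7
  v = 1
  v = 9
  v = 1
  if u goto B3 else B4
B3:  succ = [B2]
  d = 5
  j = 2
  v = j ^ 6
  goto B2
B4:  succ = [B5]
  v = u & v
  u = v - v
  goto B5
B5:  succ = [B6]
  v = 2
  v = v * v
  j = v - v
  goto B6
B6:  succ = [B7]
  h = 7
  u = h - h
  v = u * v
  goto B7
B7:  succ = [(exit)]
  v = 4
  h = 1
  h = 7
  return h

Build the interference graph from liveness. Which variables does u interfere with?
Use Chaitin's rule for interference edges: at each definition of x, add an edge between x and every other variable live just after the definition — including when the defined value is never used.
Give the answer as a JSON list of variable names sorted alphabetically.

Answer: ["v"]

Analysis:
Per-block:
  B0 def {d,v} use ∅
  B1 def {n,v} use ∅
  B2 def {u,v} use ∅
  B3 def {d,j,v} use ∅
  B4 def {u,v} use {u,v}
  B5 def {j,v} use ∅
  B6 def {h,u,v} use {v}
  B7 def {h,v} use ∅

Backward fixpoint:
  B0: in=∅ out=∅
  B1: in=∅ out=∅
  B2: in=∅ out={u,v}
  B3: in=∅ out=∅
  B4: in={u,v} out=∅
  B5: in=∅ out={v}
  B6: in={v} out=∅
  B7: in=∅ out=∅

Conflict graph:
  d↔{v}
  h↔{v}
  j↔{v}
  n↔∅
  u↔{v}
  v↔{d,h,j,u}

N(u) = ["v"]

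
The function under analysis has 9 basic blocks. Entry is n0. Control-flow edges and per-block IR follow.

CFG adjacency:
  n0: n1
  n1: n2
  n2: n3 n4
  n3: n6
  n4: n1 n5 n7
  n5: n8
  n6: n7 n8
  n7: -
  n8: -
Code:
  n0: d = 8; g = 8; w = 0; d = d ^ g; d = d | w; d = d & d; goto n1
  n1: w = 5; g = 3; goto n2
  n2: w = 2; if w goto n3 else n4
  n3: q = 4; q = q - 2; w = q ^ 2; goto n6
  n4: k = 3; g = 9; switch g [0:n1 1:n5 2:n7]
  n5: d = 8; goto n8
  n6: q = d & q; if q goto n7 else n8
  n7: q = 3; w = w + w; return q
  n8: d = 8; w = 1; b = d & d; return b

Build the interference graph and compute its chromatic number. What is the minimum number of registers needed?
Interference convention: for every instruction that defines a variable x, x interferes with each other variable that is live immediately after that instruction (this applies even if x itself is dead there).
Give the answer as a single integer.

Answer: 3

Analysis:
def/use:
  n0 def {d,g,w} use ∅
  n1 def {g,w} use ∅
  n2 def {w} use ∅
  n3 def {q,w} use ∅
  n4 def {g,k} use ∅
  n5 def {d} use ∅
  n6 def {q} use {d,q}
  n7 def {q,w} use {w}
  n8 def {b,d,w} use ∅

Liveness:
  n0: in=∅ out={d}
  n1: in={d} out={d}
  n2: in={d} out={d,w}
  n3: in={d} out={d,q,w}
  n4: in={d,w} out={d,w}
  n5: in=∅ out=∅
  n6: in={d,q,w} out={w}
  n7: in={w} out=∅
  n8: in=∅ out=∅

Interference:
  b↔∅
  d↔{g,k,q,w}
  g↔{d,w}
  k↔{d,w}
  q↔{d,w}
  w↔{d,g,k,q}

Registers:
  lower bound: {d,g,w} mutually conflict ⇒ χ ≥ 3
  3-colouring: c0={b,d}  c1={w}  c2={g,k,q}
  χ = 3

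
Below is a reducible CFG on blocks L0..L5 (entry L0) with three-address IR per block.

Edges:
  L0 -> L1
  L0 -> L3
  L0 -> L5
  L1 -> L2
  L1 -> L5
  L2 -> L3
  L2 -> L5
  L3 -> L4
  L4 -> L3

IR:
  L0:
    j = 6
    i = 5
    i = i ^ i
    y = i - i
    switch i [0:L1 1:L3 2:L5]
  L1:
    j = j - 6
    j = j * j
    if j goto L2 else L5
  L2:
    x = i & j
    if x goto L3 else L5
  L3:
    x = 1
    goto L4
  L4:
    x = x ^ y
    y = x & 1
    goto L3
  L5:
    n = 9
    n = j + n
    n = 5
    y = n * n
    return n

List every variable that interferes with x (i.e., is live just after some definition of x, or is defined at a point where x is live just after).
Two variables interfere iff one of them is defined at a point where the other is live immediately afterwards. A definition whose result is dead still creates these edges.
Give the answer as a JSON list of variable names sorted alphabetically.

Answer: ["j", "y"]

Derivation:
def/use:
  L0 def {i,j,y} use ∅
  L1 def {j} use {j}
  L2 def {x} use {i,j}
  L3 def {x} use ∅
  L4 def {x,y} use {x,y}
  L5 def {n,y} use {j}

Liveness:
  live L0: ∅→{i,j,y}
  live L1: {i,j,y}→{i,j,y}
  live L2: {i,j,y}→{j,y}
  live L3: {y}→{x,y}
  live L4: {x,y}→{y}
  live L5: {j}→∅

Interference:
  i — {j,y}
  j — {i,n,x,y}
  n — {j,y}
  x — {j,y}
  y — {i,j,n,x}

N(x) = ["j", "y"]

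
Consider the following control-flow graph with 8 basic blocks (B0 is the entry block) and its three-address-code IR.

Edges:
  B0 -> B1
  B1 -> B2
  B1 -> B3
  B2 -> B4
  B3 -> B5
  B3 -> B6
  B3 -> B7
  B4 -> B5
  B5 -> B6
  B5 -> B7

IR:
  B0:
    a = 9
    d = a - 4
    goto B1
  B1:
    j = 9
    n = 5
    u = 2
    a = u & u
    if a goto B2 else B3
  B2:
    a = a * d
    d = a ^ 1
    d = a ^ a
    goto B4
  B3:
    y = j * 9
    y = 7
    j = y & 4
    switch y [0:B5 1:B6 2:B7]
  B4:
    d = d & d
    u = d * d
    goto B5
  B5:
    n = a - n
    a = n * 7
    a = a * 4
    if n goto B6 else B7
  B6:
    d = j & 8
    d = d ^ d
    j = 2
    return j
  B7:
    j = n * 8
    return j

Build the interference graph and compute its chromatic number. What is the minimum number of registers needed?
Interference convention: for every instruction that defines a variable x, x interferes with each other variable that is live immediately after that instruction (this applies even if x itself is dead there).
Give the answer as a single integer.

def/use:
  B0 def {a,d} use ∅
  B1 def {a,j,n,u} use ∅
  B2 def {a,d} use {a,d}
  B3 def {j,y} use {j}
  B4 def {d,u} use {d}
  B5 def {a,n} use {a,n}
  B6 def {d,j} use {j}
  B7 def {j} use {n}

Liveness:
  B0 li=∅ lo={d}
  B1 li={d} lo={a,d,j,n}
  B2 li={a,d,j,n} lo={a,d,j,n}
  B3 li={a,j,n} lo={a,j,n}
  B4 li={a,d,j,n} lo={a,j,n}
  B5 li={a,j,n} lo={j,n}
  B6 li={j} lo=∅
  B7 li={n} lo=∅

Interfere edges:
  a↔{d,j,n,u,y}
  d↔{a,j,n,u}
  j↔{a,d,n,u,y}
  n↔{a,d,j,u,y}
  u↔{a,d,j,n}
  y↔{a,j,n}

Colouring:
  {a,d,j,n,u} pairwise interfere (5-clique) ⇒ χ ≥ 5
  5-colouring: R0={a}  R1={j}  R2={n}  R3={d,y}  R4={u}
  χ = 5

Answer: 5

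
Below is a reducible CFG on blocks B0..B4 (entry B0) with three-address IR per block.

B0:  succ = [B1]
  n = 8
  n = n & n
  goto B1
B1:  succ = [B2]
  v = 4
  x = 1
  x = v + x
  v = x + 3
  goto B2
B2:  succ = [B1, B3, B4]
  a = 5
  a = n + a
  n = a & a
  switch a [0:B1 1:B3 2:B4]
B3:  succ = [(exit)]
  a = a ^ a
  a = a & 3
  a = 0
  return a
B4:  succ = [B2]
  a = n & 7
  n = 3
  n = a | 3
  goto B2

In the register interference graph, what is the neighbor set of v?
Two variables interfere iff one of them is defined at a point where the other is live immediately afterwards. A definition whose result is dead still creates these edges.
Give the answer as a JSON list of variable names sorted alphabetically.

Block summaries:
  B0 def {n} use ∅
  B1 def {v,x} use ∅
  B2 def {a,n} use {n}
  B3 def {a} use {a}
  B4 def {a,n} use {n}

Backward fixpoint:
  B0: in=∅ out={n}
  B1: in={n} out={n}
  B2: in={n} out={a,n}
  B3: in={a} out=∅
  B4: in={n} out={n}

Interfere edges:
  a — {n}
  n — {a,v,x}
  v — {n,x}
  x — {n,v}

N(v) = ["n", "x"]

Answer: ["n", "x"]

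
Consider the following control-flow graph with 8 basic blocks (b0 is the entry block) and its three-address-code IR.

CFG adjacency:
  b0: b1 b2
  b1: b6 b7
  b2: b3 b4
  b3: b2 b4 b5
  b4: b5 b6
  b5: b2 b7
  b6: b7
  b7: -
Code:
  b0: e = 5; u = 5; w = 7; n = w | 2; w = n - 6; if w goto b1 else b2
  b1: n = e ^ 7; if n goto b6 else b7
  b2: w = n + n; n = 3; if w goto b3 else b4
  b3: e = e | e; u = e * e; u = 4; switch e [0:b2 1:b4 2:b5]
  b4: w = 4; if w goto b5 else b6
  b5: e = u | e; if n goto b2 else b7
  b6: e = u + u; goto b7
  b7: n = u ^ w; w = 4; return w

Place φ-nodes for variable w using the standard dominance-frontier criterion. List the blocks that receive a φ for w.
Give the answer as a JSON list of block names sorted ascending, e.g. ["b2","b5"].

idom tree: b1←b0 b2←b0 b3←b2 b4←b2 b5←b2 b6←b0 b7←b0
Dom at joins:
  b2: preds {b0,b3,b5}: {b0} ∩ {b0,b2,b3} ∩ {b0,b2,b5} = {b0}; idom=b0
  b4: preds {b2,b3}: {b0,b2} ∩ {b0,b2,b3} = {b0,b2}; idom=b2
  b5: preds {b3,b4}: {b0,b2,b3} ∩ {b0,b2,b4} = {b0,b2}; idom=b2
  b6: preds {b1,b4}: {b0,b1} ∩ {b0,b2,b4} = {b0}; idom=b0
  b7: preds {b1,b5,b6}: {b0,b1} ∩ {b0,b2,b5} ∩ {b0,b6} = {b0}; idom=b0

DF walk-up:
  join b2 pred b0: · stop@b0
  join b2 pred b3: b3→b2 stop@b0
  join b2 pred b5: b5→b2 stop@b0
  join b4 pred b2: · stop@b2
  join b4 pred b3: b3 stop@b2
  join b5 pred b3: b3 stop@b2
  join b5 pred b4: b4 stop@b2
  join b6 pred b1: b1 stop@b0
  join b6 pred b4: b4→b2 stop@b0
  join b7 pred b1: b1 stop@b0
  join b7 pred b5: b5→b2 stop@b0
  join b7 pred b6: b6 stop@b0
  b0 → ∅
  b1 → {b6,b7}
  b2 → {b2,b6,b7}
  b3 → {b2,b4,b5}
  b4 → {b5,b6}
  b5 → {b2,b7}
  b6 → {b7}
  b7 → ∅

φ for w: defs {b0,b2,b4,b7}
  DF⁺ = {b2,b5,b6,b7}

Answer: ["b2", "b5", "b6", "b7"]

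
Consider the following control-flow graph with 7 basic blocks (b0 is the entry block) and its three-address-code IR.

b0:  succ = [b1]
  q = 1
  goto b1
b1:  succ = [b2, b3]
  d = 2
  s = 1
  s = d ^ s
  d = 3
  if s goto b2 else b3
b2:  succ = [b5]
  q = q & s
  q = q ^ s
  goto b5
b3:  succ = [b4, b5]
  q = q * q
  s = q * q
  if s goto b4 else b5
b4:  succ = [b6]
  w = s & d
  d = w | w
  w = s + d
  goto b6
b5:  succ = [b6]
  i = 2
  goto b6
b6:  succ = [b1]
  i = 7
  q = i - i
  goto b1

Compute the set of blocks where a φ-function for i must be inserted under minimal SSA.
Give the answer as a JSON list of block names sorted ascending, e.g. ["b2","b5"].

Answer: ["b1", "b6"]

Working:
idom tree: b1←b0 b2←b1 b3←b1 b4←b3 b5←b1 b6←b1
Join-block Dom:
  b1: preds {b0,b6}: {b0} ∩ {b0,b1,b6} = {b0}; idom=b0
  b5: preds {b2,b3}: {b0,b1,b2} ∩ {b0,b1,b3} = {b0,b1}; idom=b1
  b6: preds {b4,b5}: {b0,b1,b3,b4} ∩ {b0,b1,b5} = {b0,b1}; idom=b1

DF derivation:
  b1←b0: walk · to b0
  b1←b6: walk b6→b1 to b0
  b5←b2: walk b2 to b1
  b5←b3: walk b3 to b1
  b6←b4: walk b4→b3 to b1
  b6←b5: walk b5 to b1
  b0: DF=∅
  b1: DF={b1}
  b2: DF={b5}
  b3: DF={b5,b6}
  b4: DF={b6}
  b5: DF={b6}
  b6: DF={b1}

φ for i: defs {b5,b6}
  DF⁺ = {b1,b6}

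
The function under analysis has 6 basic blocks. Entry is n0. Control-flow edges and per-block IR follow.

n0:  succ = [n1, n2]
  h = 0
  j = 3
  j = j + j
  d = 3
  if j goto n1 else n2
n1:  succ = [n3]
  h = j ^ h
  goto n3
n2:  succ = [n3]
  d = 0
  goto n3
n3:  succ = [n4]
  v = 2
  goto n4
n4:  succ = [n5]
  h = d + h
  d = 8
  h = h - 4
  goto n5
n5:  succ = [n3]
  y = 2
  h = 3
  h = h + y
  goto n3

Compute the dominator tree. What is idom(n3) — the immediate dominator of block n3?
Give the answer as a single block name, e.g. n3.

Answer: n0

Working:
idom tree: n1←n0 n2←n0 n3←n0 n4←n3 n5←n4
Dom at joins:
  n3: preds {n1,n2,n5}: {n0,n1} ∩ {n0,n2} ∩ {n0,n3,n4,n5} = {n0}; idom=n0

idom(n3) = n0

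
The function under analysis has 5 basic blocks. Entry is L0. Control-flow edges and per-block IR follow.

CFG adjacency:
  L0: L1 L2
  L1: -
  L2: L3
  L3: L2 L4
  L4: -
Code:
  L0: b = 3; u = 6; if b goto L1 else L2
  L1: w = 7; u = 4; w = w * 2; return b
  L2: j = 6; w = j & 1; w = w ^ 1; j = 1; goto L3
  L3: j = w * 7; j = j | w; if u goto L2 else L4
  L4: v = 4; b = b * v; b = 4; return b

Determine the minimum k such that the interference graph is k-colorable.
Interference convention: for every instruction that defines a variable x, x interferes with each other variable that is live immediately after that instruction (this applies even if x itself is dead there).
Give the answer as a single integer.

Block summaries:
  L0: def={b,u} ue=∅
  L1: def={u,w} ue={b}
  L2: def={j,w} ue=∅
  L3: def={j} ue={u,w}
  L4: def={b,v} ue={b}

Backward fixpoint:
  L0 li=∅ lo={b,u}
  L1 li={b} lo=∅
  L2 li={b,u} lo={b,u,w}
  L3 li={b,u,w} lo={b,u}
  L4 li={b} lo=∅

Interfere edges:
  b — {j,u,v,w}
  j — {b,u,w}
  u — {b,j,w}
  v — {b}
  w — {b,j,u}

Registers:
  clique {b,j,u,w} ⇒ need ≥ 4
  assign b→c0 j→c1 u→c2 v→c1 w→c3 — no edge inside a register ⇒ χ ≤ 4
  χ = 4

Answer: 4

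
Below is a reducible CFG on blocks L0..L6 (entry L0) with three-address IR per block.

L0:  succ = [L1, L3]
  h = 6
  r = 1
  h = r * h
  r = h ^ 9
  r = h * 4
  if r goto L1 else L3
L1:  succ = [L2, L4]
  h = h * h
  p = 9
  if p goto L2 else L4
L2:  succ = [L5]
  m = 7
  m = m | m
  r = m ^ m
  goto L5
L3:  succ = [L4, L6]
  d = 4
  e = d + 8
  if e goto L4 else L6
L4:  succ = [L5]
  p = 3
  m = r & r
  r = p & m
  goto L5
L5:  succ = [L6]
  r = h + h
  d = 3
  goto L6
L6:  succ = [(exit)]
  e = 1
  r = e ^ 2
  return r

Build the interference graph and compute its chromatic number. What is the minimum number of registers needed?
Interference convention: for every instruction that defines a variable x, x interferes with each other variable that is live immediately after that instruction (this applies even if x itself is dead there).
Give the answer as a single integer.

def/use:
  L0: {h,r} / ∅
  L1: {h,p} / {h}
  L2: {m,r} / ∅
  L3: {d,e} / ∅
  L4: {m,p,r} / {r}
  L5: {d,r} / {h}
  L6: {e,r} / ∅

Backward fixpoint:
  live L0: ∅→{h,r}
  live L1: {h,r}→{h,r}
  live L2: {h}→{h}
  live L3: {h,r}→{h,r}
  live L4: {h,r}→{h}
  live L5: {h}→∅
  live L6: ∅→∅

Conflict graph:
  d↔{h,r}
  e↔{h,r}
  h↔{d,e,m,p,r}
  m↔{h,p}
  p↔{h,m,r}
  r↔{d,e,h,p}

Colouring:
  clique {d,h,r} ⇒ need ≥ 3
  3-colouring: r0={h}  r1={m,r}  r2={d,e,p}
  χ = 3

Answer: 3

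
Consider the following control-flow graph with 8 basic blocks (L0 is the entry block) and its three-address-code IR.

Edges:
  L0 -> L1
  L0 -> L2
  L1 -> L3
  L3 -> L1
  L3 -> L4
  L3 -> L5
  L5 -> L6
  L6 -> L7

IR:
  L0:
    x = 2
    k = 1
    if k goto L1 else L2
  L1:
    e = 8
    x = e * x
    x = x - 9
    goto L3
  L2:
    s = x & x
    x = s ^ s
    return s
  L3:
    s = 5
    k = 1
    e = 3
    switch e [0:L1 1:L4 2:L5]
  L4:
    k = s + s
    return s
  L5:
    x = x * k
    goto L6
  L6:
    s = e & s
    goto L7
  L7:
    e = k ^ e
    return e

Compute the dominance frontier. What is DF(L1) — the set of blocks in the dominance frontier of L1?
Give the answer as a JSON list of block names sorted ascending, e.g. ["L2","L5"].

idom tree: L1←L0 L2←L0 L3←L1 L4←L3 L5←L3 L6←L5 L7←L6
Dom at joins:
  L1: preds {L0,L3}: {L0} ∩ {L0,L1,L3} = {L0}; idom=L0

Frontier:
  L1←L0: walk · to L0
  L1←L3: walk L3→L1 to L0
  L0 → ∅
  L1 → {L1}
  L2 → ∅
  L3 → {L1}
  L4 → ∅
  L5 → ∅
  L6 → ∅
  L7 → ∅

DF(L1) = ["L1"]

Answer: ["L1"]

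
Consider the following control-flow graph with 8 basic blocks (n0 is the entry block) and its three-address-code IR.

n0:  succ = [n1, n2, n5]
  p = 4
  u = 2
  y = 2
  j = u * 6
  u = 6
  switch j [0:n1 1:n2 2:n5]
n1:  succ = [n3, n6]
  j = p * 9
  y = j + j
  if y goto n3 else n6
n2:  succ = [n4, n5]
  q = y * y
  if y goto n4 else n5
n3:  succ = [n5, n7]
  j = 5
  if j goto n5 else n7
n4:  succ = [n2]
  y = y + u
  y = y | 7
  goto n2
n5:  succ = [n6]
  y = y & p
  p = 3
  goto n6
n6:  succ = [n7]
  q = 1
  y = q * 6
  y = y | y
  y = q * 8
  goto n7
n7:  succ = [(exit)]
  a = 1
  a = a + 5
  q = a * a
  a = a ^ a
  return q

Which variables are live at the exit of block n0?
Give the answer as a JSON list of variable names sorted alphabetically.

Answer: ["p", "u", "y"]

Analysis:
def/use:
  n0: def={j,p,u,y} ue=∅
  n1: def={j,y} ue={p}
  n2: def={q} ue={y}
  n3: def={j} ue=∅
  n4: def={y} ue={u,y}
  n5: def={p,y} ue={p,y}
  n6: def={q,y} ue=∅
  n7: def={a,q} ue=∅

Backward fixpoint:
  n0 li=∅ lo={p,u,y}
  n1 li={p} lo={p,y}
  n2 li={p,u,y} lo={p,u,y}
  n3 li={p,y} lo={p,y}
  n4 li={p,u,y} lo={p,u,y}
  n5 li={p,y} lo=∅
  n6 li=∅ lo=∅
  n7 li=∅ lo=∅

live-out(n0) = ["p", "u", "y"]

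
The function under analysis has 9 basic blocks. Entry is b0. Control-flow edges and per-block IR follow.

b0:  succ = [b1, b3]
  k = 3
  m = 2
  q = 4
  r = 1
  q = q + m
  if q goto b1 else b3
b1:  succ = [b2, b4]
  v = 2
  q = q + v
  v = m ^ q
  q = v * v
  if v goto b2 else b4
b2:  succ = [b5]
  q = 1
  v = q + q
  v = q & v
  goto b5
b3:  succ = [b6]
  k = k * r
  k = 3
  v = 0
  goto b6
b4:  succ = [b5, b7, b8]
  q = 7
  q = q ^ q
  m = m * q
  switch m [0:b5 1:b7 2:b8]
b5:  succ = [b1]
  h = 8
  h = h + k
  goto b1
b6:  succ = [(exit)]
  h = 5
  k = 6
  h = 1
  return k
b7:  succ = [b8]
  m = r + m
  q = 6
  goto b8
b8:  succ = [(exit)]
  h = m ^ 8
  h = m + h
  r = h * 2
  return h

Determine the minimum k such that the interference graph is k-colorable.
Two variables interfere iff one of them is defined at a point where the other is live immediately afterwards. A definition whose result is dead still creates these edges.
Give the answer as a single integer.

Block summaries:
  b0: {k,m,q,r} / ∅
  b1: {q,v} / {m,q}
  b2: {q,v} / ∅
  b3: {k,v} / {k,r}
  b4: {m,q} / {m}
  b5: {h} / {k}
  b6: {h,k} / ∅
  b7: {m,q} / {m,r}
  b8: {h,r} / {m}

Liveness:
  live b0: ∅→{k,m,q,r}
  live b1: {k,m,q,r}→{k,m,r}
  live b2: {k,m,r}→{k,m,q,r}
  live b3: {k,r}→∅
  live b4: {k,m,r}→{k,m,q,r}
  live b5: {k,m,q,r}→{k,m,q,r}
  live b6: ∅→∅
  live b7: {m,r}→{m}
  live b8: {m}→∅

Conflict graph:
  h — {k,m,q,r}
  k — {h,m,q,r,v}
  m — {h,k,q,r,v}
  q — {h,k,m,r,v}
  r — {h,k,m,q,v}
  v — {k,m,q,r}

Colouring:
  lower bound: {h,k,m,q,r} mutually conflict ⇒ χ ≥ 5
  assign h→R4 k→R0 m→R1 q→R2 r→R3 v→R4 — no edge inside a register ⇒ χ ≤ 5
  χ = 5

Answer: 5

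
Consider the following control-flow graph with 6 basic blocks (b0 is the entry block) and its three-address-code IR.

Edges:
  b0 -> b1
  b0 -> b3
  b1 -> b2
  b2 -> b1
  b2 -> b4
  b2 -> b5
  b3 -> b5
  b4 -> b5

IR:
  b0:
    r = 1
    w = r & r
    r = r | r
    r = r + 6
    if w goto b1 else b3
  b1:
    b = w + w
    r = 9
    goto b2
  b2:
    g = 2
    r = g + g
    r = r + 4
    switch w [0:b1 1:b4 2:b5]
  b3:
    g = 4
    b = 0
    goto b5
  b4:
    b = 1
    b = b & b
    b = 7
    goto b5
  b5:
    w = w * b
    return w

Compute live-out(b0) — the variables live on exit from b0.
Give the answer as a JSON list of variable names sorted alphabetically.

Answer: ["w"]

Working:
Per-block:
  b0: {r,w} / ∅
  b1: {b,r} / {w}
  b2: {g,r} / {w}
  b3: {b,g} / ∅
  b4: {b} / ∅
  b5: {w} / {b,w}

Live sets:
  b0: in=∅ out={w}
  b1: in={w} out={b,w}
  b2: in={b,w} out={b,w}
  b3: in={w} out={b,w}
  b4: in={w} out={b,w}
  b5: in={b,w} out=∅

live-out(b0) = ["w"]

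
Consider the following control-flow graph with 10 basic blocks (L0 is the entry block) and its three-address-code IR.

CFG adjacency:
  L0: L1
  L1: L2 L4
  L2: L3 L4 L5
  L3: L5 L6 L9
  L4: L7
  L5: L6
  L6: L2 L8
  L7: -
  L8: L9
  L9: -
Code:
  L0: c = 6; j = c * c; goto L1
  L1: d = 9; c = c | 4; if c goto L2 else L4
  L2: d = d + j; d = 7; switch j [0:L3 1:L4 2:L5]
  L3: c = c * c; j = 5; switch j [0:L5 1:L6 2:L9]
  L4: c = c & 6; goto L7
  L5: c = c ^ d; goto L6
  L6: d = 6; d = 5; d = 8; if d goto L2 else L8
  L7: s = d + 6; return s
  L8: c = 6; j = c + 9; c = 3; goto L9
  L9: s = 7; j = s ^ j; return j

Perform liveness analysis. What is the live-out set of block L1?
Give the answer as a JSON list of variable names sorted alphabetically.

Answer: ["c", "d", "j"]

Analysis:
Block summaries:
  L0 def {c,j} use ∅
  L1 def {c,d} use {c}
  L2 def {d} use {d,j}
  L3 def {c,j} use {c}
  L4 def {c} use {c}
  L5 def {c} use {c,d}
  L6 def {d} use ∅
  L7 def {s} use {d}
  L8 def {c,j} use ∅
  L9 def {j,s} use {j}

Liveness:
  L0 li=∅ lo={c,j}
  L1 li={c,j} lo={c,d,j}
  L2 li={c,d,j} lo={c,d,j}
  L3 li={c,d} lo={c,d,j}
  L4 li={c,d} lo={d}
  L5 li={c,d,j} lo={c,j}
  L6 li={c,j} lo={c,d,j}
  L7 li={d} lo=∅
  L8 li=∅ lo={j}
  L9 li={j} lo=∅

live-out(L1) = ["c", "d", "j"]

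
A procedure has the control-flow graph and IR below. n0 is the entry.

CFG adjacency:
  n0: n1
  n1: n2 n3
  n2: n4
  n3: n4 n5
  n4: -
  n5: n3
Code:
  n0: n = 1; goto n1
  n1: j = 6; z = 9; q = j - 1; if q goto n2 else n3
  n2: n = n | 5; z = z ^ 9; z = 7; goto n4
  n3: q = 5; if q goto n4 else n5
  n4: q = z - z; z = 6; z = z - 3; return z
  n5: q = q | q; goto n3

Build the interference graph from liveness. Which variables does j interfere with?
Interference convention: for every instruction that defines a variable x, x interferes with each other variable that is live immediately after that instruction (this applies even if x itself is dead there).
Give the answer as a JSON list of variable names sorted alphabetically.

Answer: ["n", "z"]

Analysis:
Per-block:
  n0: {n} / ∅
  n1: {j,q,z} / ∅
  n2: {n,z} / {n,z}
  n3: {q} / ∅
  n4: {q,z} / {z}
  n5: {q} / {q}

Liveness:
  n0: in=∅ out={n}
  n1: in={n} out={n,z}
  n2: in={n,z} out={z}
  n3: in={z} out={q,z}
  n4: in={z} out=∅
  n5: in={q,z} out={z}

Interference:
  j — {n,z}
  n — {j,q,z}
  q — {n,z}
  z — {j,n,q}

N(j) = ["n", "z"]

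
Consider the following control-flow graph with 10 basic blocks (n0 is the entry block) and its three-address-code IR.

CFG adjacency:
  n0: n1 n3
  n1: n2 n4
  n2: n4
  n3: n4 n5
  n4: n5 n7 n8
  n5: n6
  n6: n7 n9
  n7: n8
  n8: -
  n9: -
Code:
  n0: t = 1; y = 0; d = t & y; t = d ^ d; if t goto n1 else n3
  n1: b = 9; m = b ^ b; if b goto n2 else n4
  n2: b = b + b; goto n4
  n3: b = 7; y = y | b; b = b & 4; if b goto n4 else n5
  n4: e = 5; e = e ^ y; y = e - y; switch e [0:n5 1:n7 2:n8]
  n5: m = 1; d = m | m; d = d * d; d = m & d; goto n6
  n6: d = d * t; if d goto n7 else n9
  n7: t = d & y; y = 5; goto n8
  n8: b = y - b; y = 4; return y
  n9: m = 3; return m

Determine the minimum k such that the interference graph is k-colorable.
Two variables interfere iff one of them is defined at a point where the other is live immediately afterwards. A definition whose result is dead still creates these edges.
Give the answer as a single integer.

Answer: 5

Derivation:
Block summaries:
  n0: {d,t,y} / ∅
  n1: {b,m} / ∅
  n2: {b} / {b}
  n3: {b,y} / {y}
  n4: {e,y} / {y}
  n5: {d,m} / ∅
  n6: {d} / {d,t}
  n7: {t,y} / {d,y}
  n8: {b,y} / {b,y}
  n9: {m} / ∅

Live sets:
  live n0: ∅→{d,t,y}
  live n1: {d,t,y}→{b,d,t,y}
  live n2: {b,d,t,y}→{b,d,t,y}
  live n3: {d,t,y}→{b,d,t,y}
  live n4: {b,d,t,y}→{b,d,t,y}
  live n5: {b,t,y}→{b,d,t,y}
  live n6: {b,d,t,y}→{b,d,y}
  live n7: {b,d,y}→{b,y}
  live n8: {b,y}→∅
  live n9: ∅→∅

Interference:
  b: {d,e,m,t,y}
  d: {b,e,m,t,y}
  e: {b,d,t,y}
  m: {b,d,t,y}
  t: {b,d,e,m,y}
  y: {b,d,e,m,t}

Registers:
  lower bound: {b,d,e,t,y} mutually conflict ⇒ χ ≥ 5
  5-colouring: c0={b}  c1={d}  c2={t}  c3={y}  c4={e,m}
  χ = 5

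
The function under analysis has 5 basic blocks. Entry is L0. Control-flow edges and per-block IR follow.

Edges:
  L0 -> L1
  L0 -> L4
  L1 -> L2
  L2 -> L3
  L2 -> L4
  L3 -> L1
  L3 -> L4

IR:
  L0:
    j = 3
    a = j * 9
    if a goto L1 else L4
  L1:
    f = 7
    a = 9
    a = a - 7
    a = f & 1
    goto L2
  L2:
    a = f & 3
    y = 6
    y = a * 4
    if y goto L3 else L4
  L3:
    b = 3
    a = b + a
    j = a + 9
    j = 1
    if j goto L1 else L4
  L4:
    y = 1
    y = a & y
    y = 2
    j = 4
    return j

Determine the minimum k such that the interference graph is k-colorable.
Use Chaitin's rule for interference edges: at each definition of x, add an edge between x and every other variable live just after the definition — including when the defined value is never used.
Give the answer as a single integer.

Answer: 2

Derivation:
def/use:
  L0 def {a,j} use ∅
  L1 def {a,f} use ∅
  L2 def {a,y} use {f}
  L3 def {a,b,j} use {a}
  L4 def {j,y} use {a}

Backward fixpoint:
  live L0: ∅→{a}
  live L1: ∅→{f}
  live L2: {f}→{a}
  live L3: {a}→{a}
  live L4: {a}→∅

Conflict graph:
  a — {b,f,j,y}
  b — {a}
  f — {a}
  j — {a}
  y — {a}

Chromatic number:
  lower bound: {a,b} mutually conflict ⇒ χ ≥ 2
  2-colouring: R0={a}  R1={b,f,j,y}
  χ = 2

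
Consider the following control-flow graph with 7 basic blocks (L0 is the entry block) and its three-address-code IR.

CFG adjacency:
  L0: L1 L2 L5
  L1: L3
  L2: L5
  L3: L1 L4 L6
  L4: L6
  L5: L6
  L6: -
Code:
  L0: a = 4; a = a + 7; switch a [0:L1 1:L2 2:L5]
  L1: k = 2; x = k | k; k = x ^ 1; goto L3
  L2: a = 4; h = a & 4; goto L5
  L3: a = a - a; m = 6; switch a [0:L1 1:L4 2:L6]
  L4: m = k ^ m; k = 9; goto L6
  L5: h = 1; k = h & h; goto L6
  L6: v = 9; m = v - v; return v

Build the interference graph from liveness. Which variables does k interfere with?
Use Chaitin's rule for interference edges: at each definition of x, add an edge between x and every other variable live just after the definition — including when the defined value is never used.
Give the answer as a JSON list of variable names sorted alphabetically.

Per-block:
  L0 def {a} use ∅
  L1 def {k,x} use ∅
  L2 def {a,h} use ∅
  L3 def {a,m} use {a}
  L4 def {k,m} use {k,m}
  L5 def {h,k} use ∅
  L6 def {m,v} use ∅

Live sets:
  L0: in=∅ out={a}
  L1: in={a} out={a,k}
  L2: in=∅ out=∅
  L3: in={a,k} out={a,k,m}
  L4: in={k,m} out=∅
  L5: in=∅ out=∅
  L6: in=∅ out=∅

Interference:
  a — {k,m,x}
  h — ∅
  k — {a,m}
  m — {a,k,v}
  v — {m}
  x — {a}

N(k) = ["a", "m"]

Answer: ["a", "m"]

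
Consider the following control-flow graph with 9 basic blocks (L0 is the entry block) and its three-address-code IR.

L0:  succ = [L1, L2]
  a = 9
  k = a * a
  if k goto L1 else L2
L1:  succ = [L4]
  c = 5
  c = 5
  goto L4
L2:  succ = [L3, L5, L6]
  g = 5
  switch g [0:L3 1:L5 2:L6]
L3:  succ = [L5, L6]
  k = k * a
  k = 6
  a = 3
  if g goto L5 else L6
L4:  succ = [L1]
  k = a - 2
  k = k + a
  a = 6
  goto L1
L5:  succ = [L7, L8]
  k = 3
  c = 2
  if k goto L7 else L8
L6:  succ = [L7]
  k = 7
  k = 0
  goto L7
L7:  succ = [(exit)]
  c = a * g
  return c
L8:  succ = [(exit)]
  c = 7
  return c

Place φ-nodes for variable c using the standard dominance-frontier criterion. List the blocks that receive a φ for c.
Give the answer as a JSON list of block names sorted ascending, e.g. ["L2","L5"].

Answer: ["L1", "L7"]

Analysis:
idom tree: L1←L0 L2←L0 L3←L2 L4←L1 L5←L2 L6←L2 L7←L2 L8←L5
Dom at joins:
  L1: preds {L0,L4}: {L0} ∩ {L0,L1,L4} = {L0}; idom=L0
  L5: preds {L2,L3}: {L0,L2} ∩ {L0,L2,L3} = {L0,L2}; idom=L2
  L6: preds {L2,L3}: {L0,L2} ∩ {L0,L2,L3} = {L0,L2}; idom=L2
  L7: preds {L5,L6}: {L0,L2,L5} ∩ {L0,L2,L6} = {L0,L2}; idom=L2

DF walk-up:
  join L1 pred L0: · stop@L0
  join L1 pred L4: L4→L1 stop@L0
  join L5 pred L2: · stop@L2
  join L5 pred L3: L3 stop@L2
  join L6 pred L2: · stop@L2
  join L6 pred L3: L3 stop@L2
  join L7 pred L5: L5 stop@L2
  join L7 pred L6: L6 stop@L2
  L0: DF=∅
  L1: DF={L1}
  L2: DF=∅
  L3: DF={L5,L6}
  L4: DF={L1}
  L5: DF={L7}
  L6: DF={L7}
  L7: DF=∅
  L8: DF=∅

φ for c: defs {L1,L5,L7,L8}
  DF⁺ = {L1,L7}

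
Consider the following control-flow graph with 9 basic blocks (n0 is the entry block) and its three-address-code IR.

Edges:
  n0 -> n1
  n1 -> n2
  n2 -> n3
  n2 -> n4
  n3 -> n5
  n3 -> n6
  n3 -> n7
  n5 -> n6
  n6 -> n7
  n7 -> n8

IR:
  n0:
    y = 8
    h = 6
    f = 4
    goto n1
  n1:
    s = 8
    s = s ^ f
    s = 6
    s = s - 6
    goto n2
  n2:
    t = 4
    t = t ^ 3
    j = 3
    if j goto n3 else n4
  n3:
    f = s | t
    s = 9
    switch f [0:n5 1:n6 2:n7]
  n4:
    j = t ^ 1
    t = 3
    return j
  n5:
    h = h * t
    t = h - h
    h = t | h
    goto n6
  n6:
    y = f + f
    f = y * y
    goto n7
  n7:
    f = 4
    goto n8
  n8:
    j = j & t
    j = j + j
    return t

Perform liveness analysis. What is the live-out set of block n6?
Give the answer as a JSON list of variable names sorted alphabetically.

Answer: ["j", "t"]

Analysis:
def/use:
  n0 def {f,h,y} use ∅
  n1 def {s} use {f}
  n2 def {j,t} use ∅
  n3 def {f,s} use {s,t}
  n4 def {j,t} use {t}
  n5 def {h,t} use {h,t}
  n6 def {f,y} use {f}
  n7 def {f} use ∅
  n8 def {j} use {j,t}

Backward fixpoint:
  n0: in=∅ out={f,h}
  n1: in={f,h} out={h,s}
  n2: in={h,s} out={h,j,s,t}
  n3: in={h,j,s,t} out={f,h,j,t}
  n4: in={t} out=∅
  n5: in={f,h,j,t} out={f,j,t}
  n6: in={f,j,t} out={j,t}
  n7: in={j,t} out={j,t}
  n8: in={j,t} out=∅

live-out(n6) = ["j", "t"]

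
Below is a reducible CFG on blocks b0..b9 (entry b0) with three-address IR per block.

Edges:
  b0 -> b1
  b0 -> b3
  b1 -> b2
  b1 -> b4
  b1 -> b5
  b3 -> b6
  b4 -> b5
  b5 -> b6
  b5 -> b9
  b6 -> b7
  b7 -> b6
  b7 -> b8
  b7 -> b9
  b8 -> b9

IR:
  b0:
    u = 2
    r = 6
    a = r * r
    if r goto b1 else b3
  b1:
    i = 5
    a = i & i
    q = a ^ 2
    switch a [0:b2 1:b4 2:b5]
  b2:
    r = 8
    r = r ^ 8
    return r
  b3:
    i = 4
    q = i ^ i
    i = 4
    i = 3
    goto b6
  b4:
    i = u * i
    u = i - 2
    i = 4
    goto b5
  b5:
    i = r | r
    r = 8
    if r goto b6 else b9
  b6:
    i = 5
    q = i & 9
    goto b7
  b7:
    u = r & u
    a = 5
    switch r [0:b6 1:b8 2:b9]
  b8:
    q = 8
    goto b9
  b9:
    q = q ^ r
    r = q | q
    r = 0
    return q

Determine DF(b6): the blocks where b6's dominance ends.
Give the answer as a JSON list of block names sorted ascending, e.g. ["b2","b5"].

Answer: ["b6", "b9"]

Working:
idom tree: b1←b0 b2←b1 b3←b0 b4←b1 b5←b1 b6←b0 b7←b6 b8←b7 b9←b0
Join-block Dom:
  b5: preds {b1,b4}: {b0,b1} ∩ {b0,b1,b4} = {b0,b1}; idom=b1
  b6: preds {b3,b5,b7}: {b0,b3} ∩ {b0,b1,b5} ∩ {b0,b6,b7} = {b0}; idom=b0
  b9: preds {b5,b7,b8}: {b0,b1,b5} ∩ {b0,b6,b7} ∩ {b0,b6,b7,b8} = {b0}; idom=b0

DF walk-up:
  join b5 pred b1: · stop@b1
  join b5 pred b4: b4 stop@b1
  join b6 pred b3: b3 stop@b0
  join b6 pred b5: b5→b1 stop@b0
  join b6 pred b7: b7→b6 stop@b0
  join b9 pred b5: b5→b1 stop@b0
  join b9 pred b7: b7→b6 stop@b0
  join b9 pred b8: b8→b7→b6 stop@b0
  b0: DF=∅
  b1: DF={b6,b9}
  b2: DF=∅
  b3: DF={b6}
  b4: DF={b5}
  b5: DF={b6,b9}
  b6: DF={b6,b9}
  b7: DF={b6,b9}
  b8: DF={b9}
  b9: DF=∅

DF(b6) = ["b6", "b9"]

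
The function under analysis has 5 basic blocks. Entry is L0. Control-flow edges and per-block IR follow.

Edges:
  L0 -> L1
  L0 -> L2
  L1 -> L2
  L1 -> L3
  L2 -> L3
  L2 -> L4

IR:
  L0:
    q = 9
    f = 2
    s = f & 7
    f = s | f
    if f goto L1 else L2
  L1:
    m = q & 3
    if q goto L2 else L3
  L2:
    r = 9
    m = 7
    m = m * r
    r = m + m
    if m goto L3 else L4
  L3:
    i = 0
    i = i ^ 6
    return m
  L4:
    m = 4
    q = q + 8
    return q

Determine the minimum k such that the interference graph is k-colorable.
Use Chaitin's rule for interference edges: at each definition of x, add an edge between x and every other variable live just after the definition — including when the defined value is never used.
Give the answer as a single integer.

Answer: 3

Working:
def/use:
  L0 def {f,q,s} use ∅
  L1 def {m} use {q}
  L2 def {m,r} use ∅
  L3 def {i} use {m}
  L4 def {m,q} use {q}

Backward fixpoint:
  L0 li=∅ lo={q}
  L1 li={q} lo={m,q}
  L2 li={q} lo={m,q}
  L3 li={m} lo=∅
  L4 li={q} lo=∅

Interference:
  f — {q,s}
  i — {m}
  m — {i,q,r}
  q — {f,m,r,s}
  r — {m,q}
  s — {f,q}

Colouring:
  {f,q,s} pairwise interfere (3-clique) ⇒ χ ≥ 3
  assign f→R1 i→R0 m→R1 q→R0 r→R2 s→R2 — no edge inside a register ⇒ χ ≤ 3
  χ = 3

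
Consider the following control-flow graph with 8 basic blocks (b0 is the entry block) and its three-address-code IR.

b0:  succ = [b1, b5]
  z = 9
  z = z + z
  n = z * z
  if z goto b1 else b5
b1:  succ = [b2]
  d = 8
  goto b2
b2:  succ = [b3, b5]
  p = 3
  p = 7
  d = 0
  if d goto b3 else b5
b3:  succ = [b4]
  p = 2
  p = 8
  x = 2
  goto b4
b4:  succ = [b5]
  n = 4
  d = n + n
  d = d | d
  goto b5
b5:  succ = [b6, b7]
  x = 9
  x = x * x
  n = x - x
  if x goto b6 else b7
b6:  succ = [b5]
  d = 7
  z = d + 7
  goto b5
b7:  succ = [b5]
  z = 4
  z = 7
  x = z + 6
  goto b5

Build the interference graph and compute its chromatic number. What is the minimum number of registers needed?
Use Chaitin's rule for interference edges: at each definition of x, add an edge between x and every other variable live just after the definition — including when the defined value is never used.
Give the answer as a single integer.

Block summaries:
  b0: def={n,z} ue=∅
  b1: def={d} ue=∅
  b2: def={d,p} ue=∅
  b3: def={p,x} ue=∅
  b4: def={d,n} ue=∅
  b5: def={n,x} ue=∅
  b6: def={d,z} ue=∅
  b7: def={x,z} ue=∅

Liveness:
  b0: in=∅ out=∅
  b1: in=∅ out=∅
  b2: in=∅ out=∅
  b3: in=∅ out=∅
  b4: in=∅ out=∅
  b5: in=∅ out=∅
  b6: in=∅ out=∅
  b7: in=∅ out=∅

Conflict graph:
  d: ∅
  n: {x,z}
  p: ∅
  x: {n}
  z: {n}

Colouring:
  lower bound: {n,x} mutually conflict ⇒ χ ≥ 2
  assign d→c0 n→c0 p→c0 x→c1 z→c1 — no edge inside a register ⇒ χ ≤ 2
  χ = 2

Answer: 2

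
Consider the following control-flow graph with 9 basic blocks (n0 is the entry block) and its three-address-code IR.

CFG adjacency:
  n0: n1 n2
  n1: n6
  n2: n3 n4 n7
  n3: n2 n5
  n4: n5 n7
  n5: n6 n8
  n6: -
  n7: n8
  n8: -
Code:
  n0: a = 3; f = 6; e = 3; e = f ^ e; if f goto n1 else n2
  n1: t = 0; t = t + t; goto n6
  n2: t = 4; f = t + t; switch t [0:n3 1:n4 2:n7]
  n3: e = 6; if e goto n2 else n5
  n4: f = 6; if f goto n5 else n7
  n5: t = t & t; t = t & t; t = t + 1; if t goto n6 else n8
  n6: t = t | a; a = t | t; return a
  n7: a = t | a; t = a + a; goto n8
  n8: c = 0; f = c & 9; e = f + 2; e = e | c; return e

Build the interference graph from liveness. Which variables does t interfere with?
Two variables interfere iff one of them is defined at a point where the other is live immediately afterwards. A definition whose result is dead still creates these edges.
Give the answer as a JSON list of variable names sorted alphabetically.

Per-block:
  n0 def {a,e,f} use ∅
  n1 def {t} use ∅
  n2 def {f,t} use ∅
  n3 def {e} use ∅
  n4 def {f} use ∅
  n5 def {t} use {t}
  n6 def {a,t} use {a,t}
  n7 def {a,t} use {a,t}
  n8 def {c,e,f} use ∅

Live sets:
  n0 li=∅ lo={a}
  n1 li={a} lo={a,t}
  n2 li={a} lo={a,t}
  n3 li={a,t} lo={a,t}
  n4 li={a,t} lo={a,t}
  n5 li={a,t} lo={a,t}
  n6 li={a,t} lo=∅
  n7 li={a,t} lo=∅
  n8 li=∅ lo=∅

Interfere edges:
  a: {e,f,t}
  c: {e,f}
  e: {a,c,f,t}
  f: {a,c,e,t}
  t: {a,e,f}

N(t) = ["a", "e", "f"]

Answer: ["a", "e", "f"]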